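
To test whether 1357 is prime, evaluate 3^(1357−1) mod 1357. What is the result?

487

3^1 ≡ 3 (mod 1357)
3^2 ≡ 3^2 = 9 ≡ 9 (mod 1357)
3^4 ≡ 9^2 = 81 ≡ 81 (mod 1357)
3^8 ≡ 81^2 = 6561 ≡ 1133 (mod 1357)
3^16 ≡ 1133^2 = 1283689 ≡ 1324 (mod 1357)
3^32 ≡ 1324^2 = 1752976 ≡ 1089 (mod 1357)
3^64 ≡ 1089^2 = 1185921 ≡ 1260 (mod 1357)
3^128 ≡ 1260^2 = 1587600 ≡ 1267 (mod 1357)
3^256 ≡ 1267^2 = 1605289 ≡ 1315 (mod 1357)
3^512 ≡ 1315^2 = 1729225 ≡ 407 (mod 1357)
3^1024 ≡ 407^2 = 165649 ≡ 95 (mod 1357)
1356 = 1024 + 256 + 64 + 8 + 4 in binary powers of 2.
So 3^1356 ≡ 95 · 1315 · 1260 · 1133 · 81 ≡ 487 (mod 1357).
Since 487 ≠ 1, base 3 is a Fermat witness: 1357 is composite.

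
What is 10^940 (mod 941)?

1

10^1 ≡ 10 (mod 941)
10^2 ≡ 10^2 = 100 ≡ 100 (mod 941)
10^4 ≡ 100^2 = 10000 ≡ 590 (mod 941)
10^8 ≡ 590^2 = 348100 ≡ 871 (mod 941)
10^16 ≡ 871^2 = 758641 ≡ 195 (mod 941)
10^32 ≡ 195^2 = 38025 ≡ 385 (mod 941)
10^64 ≡ 385^2 = 148225 ≡ 488 (mod 941)
10^128 ≡ 488^2 = 238144 ≡ 71 (mod 941)
10^256 ≡ 71^2 = 5041 ≡ 336 (mod 941)
10^512 ≡ 336^2 = 112896 ≡ 917 (mod 941)
940 = 512 + 256 + 128 + 32 + 8 + 4 in binary powers of 2.
So 10^940 ≡ 917 · 336 · 71 · 385 · 871 · 590 ≡ 1 (mod 941).
Since the result is 1, base 10 gives no evidence that 941 is composite.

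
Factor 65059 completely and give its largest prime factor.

89

65059 = 17 · 3827
3827 = 43 · 89
89 is prime.
So 65059 = 17 · 43 · 89; the largest prime factor is 89.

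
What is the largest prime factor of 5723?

97

5723 = 59 · 97
97 is prime.
So 5723 = 59 · 97; the largest prime factor is 97.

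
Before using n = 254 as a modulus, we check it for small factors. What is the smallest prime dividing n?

254 is even: 2 divides it.

2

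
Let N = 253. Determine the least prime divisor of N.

253 is odd.
Digit sum 10, not divisible by 3.
Ends in 3: not divisible by 5.
7: 253 = 7·36 + 1
11: 253 = 11·23

11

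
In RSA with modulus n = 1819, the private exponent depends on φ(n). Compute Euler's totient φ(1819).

Factor: 1819 = 17 · 107.
φ(1819) = (17−1) · (107−1) = 16 · 106 = 1696.

1696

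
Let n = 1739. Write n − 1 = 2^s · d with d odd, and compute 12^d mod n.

1739 − 1 = 1738 = 2^1 · 869, so d = 869.
12^1 ≡ 12 (mod 1739)
12^2 ≡ 12^2 = 144 ≡ 144 (mod 1739)
12^4 ≡ 144^2 = 20736 ≡ 1607 (mod 1739)
12^8 ≡ 1607^2 = 2582449 ≡ 34 (mod 1739)
12^16 ≡ 34^2 = 1156 ≡ 1156 (mod 1739)
12^32 ≡ 1156^2 = 1336336 ≡ 784 (mod 1739)
12^64 ≡ 784^2 = 614656 ≡ 789 (mod 1739)
12^128 ≡ 789^2 = 622521 ≡ 1698 (mod 1739)
12^256 ≡ 1698^2 = 2883204 ≡ 1681 (mod 1739)
12^512 ≡ 1681^2 = 2825761 ≡ 1625 (mod 1739)
869 = 512 + 256 + 64 + 32 + 4 + 1 in binary powers of 2.
So 12^869 ≡ 1625 · 1681 · 789 · 784 · 1607 · 12 ≡ 1635 (mod 1739).
Squaring chain: 1635; never reaches −1, so base 12 is a Miller–Rabin witness that 1739 is composite.

1635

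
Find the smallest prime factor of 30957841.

30957841 is odd.
Digit sum 37, not divisible by 3.
Ends in 1: not divisible by 5.
7: 30957841 = 7·4422548 + 5
11: 30957841 = 11·2814349 + 2
13: 30957841 = 13·2381372 + 5
17: 30957841 = 17·1821049 + 8
19: 30957841 = 19·1629360 + 1
23: 30957841 = 23·1345993 + 2
29: 30957841 = 29·1067511 + 22
31: 30957841 = 31·998640 + 1
37: 30957841 = 37·836698 + 15
41: 30957841 = 41·755069 + 12
43: 30957841 = 43·719949 + 34
47: 30957841 = 47·658677 + 22
53: 30957841 = 53·584110 + 11
59: 30957841 = 59·524709 + 10
61: 30957841 = 61·507505 + 36
67: 30957841 = 67·462057 + 22
71: 30957841 = 71·436025 + 66
73: 30957841 = 73·424080 + 1
79: 30957841 = 79·391871 + 32
83: 30957841 = 83·372986 + 3
89: 30957841 = 89·347840 + 81
97: 30957841 = 97·319153

97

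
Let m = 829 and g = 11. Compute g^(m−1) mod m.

11^1 ≡ 11 (mod 829)
11^2 ≡ 11^2 = 121 ≡ 121 (mod 829)
11^4 ≡ 121^2 = 14641 ≡ 548 (mod 829)
11^8 ≡ 548^2 = 300304 ≡ 206 (mod 829)
11^16 ≡ 206^2 = 42436 ≡ 157 (mod 829)
11^32 ≡ 157^2 = 24649 ≡ 608 (mod 829)
11^64 ≡ 608^2 = 369664 ≡ 759 (mod 829)
11^128 ≡ 759^2 = 576081 ≡ 755 (mod 829)
11^256 ≡ 755^2 = 570025 ≡ 502 (mod 829)
11^512 ≡ 502^2 = 252004 ≡ 817 (mod 829)
828 = 512 + 256 + 32 + 16 + 8 + 4 in binary powers of 2.
So 11^828 ≡ 817 · 502 · 608 · 157 · 206 · 548 ≡ 1 (mod 829).
Since the result is 1, base 11 gives no evidence that 829 is composite.

1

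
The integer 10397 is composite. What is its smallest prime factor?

10397 is odd.
Digit sum 20, not divisible by 3.
Ends in 7: not divisible by 5.
7: 10397 = 7·1485 + 2
11: 10397 = 11·945 + 2
13: 10397 = 13·799 + 10
17: 10397 = 17·611 + 10
19: 10397 = 19·547 + 4
23: 10397 = 23·452 + 1
29: 10397 = 29·358 + 15
31: 10397 = 31·335 + 12
37: 10397 = 37·281

37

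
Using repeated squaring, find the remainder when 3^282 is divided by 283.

3^1 ≡ 3 (mod 283)
3^2 ≡ 3^2 = 9 ≡ 9 (mod 283)
3^4 ≡ 9^2 = 81 ≡ 81 (mod 283)
3^8 ≡ 81^2 = 6561 ≡ 52 (mod 283)
3^16 ≡ 52^2 = 2704 ≡ 157 (mod 283)
3^32 ≡ 157^2 = 24649 ≡ 28 (mod 283)
3^64 ≡ 28^2 = 784 ≡ 218 (mod 283)
3^128 ≡ 218^2 = 47524 ≡ 263 (mod 283)
3^256 ≡ 263^2 = 69169 ≡ 117 (mod 283)
282 = 256 + 16 + 8 + 2 in binary powers of 2.
So 3^282 ≡ 117 · 157 · 52 · 9 ≡ 1 (mod 283).
Since the result is 1, base 3 gives no evidence that 283 is composite.

1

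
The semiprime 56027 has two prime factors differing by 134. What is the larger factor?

Since p = q + 134, we have 56027 = q(q + 134), so q² + 134q − 56027 = 0.
Discriminant: 134² + 4·56027 = 17956 + 224108 = 242064; √242064 = 492.
q = (−134 + 492)/2 = 179, and p = q + 134 = 313.
Check: 179 · 313 = 56027.

313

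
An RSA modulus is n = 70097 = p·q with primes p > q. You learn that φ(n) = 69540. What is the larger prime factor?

φ(n) = (p−1)(q−1) = n − (p+q) + 1, so p + q = 70097 − 69540 + 1 = 558.
p and q are the roots of t² − 558t + 70097 = 0.
Discriminant: 558² − 4·70097 = 311364 − 280388 = 30976; √30976 = 176.
q = (558 − 176)/2 = 191, p = (558 + 176)/2 = 367.
Check: 191 · 367 = 70097.

367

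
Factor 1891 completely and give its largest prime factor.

61

1891 = 31 · 61
61 is prime.
So 1891 = 31 · 61; the largest prime factor is 61.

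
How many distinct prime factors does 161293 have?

161293 = 11^2 · 1333
1333 = 31 · 43
161293 = 11^2 · 31 · 43, which has 3 distinct prime factors.

3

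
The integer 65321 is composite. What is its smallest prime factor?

65321 is odd.
Digit sum 17, not divisible by 3.
Ends in 1: not divisible by 5.
7: 65321 = 7·9331 + 4
11: 65321 = 11·5938 + 3
13: 65321 = 13·5024 + 9
17: 65321 = 17·3842 + 7
19: 65321 = 19·3437 + 18
23: 65321 = 23·2840 + 1
29: 65321 = 29·2252 + 13
31: 65321 = 31·2107 + 4
37: 65321 = 37·1765 + 16
41: 65321 = 41·1593 + 8
43: 65321 = 43·1519 + 4
47: 65321 = 47·1389 + 38
53: 65321 = 53·1232 + 25
59: 65321 = 59·1107 + 8
61: 65321 = 61·1070 + 51
67: 65321 = 67·974 + 63
71: 65321 = 71·920 + 1
73: 65321 = 73·894 + 59
79: 65321 = 79·826 + 67
83: 65321 = 83·787

83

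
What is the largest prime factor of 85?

85 = 5 · 17
17 is prime.
So 85 = 5 · 17; the largest prime factor is 17.

17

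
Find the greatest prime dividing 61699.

79

61699 = 11 · 5609
5609 = 71 · 79
79 is prime.
So 61699 = 11 · 71 · 79; the largest prime factor is 79.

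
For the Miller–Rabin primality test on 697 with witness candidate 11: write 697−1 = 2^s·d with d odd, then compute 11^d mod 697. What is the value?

445

697 − 1 = 696 = 2^3 · 87, so d = 87.
11^1 ≡ 11 (mod 697)
11^2 ≡ 11^2 = 121 ≡ 121 (mod 697)
11^4 ≡ 121^2 = 14641 ≡ 4 (mod 697)
11^8 ≡ 4^2 = 16 ≡ 16 (mod 697)
11^16 ≡ 16^2 = 256 ≡ 256 (mod 697)
11^32 ≡ 256^2 = 65536 ≡ 18 (mod 697)
11^64 ≡ 18^2 = 324 ≡ 324 (mod 697)
87 = 64 + 16 + 4 + 2 + 1 in binary powers of 2.
So 11^87 ≡ 324 · 256 · 4 · 121 · 11 ≡ 445 (mod 697).
Squaring chain: 445 → 77 → 353; never reaches −1, so base 11 is a Miller–Rabin witness that 697 is composite.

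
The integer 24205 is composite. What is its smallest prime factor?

24205 is odd.
Digit sum 13, not divisible by 3.
Ends in 5: divisible by 5.

5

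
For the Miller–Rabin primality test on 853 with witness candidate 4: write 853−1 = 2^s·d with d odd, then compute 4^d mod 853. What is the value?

852

853 − 1 = 852 = 2^2 · 213, so d = 213.
4^1 ≡ 4 (mod 853)
4^2 ≡ 4^2 = 16 ≡ 16 (mod 853)
4^4 ≡ 16^2 = 256 ≡ 256 (mod 853)
4^8 ≡ 256^2 = 65536 ≡ 708 (mod 853)
4^16 ≡ 708^2 = 501264 ≡ 553 (mod 853)
4^32 ≡ 553^2 = 305809 ≡ 435 (mod 853)
4^64 ≡ 435^2 = 189225 ≡ 712 (mod 853)
4^128 ≡ 712^2 = 506944 ≡ 262 (mod 853)
213 = 128 + 64 + 16 + 4 + 1 in binary powers of 2.
So 4^213 ≡ 262 · 712 · 553 · 256 · 4 ≡ 852 (mod 853).
Since 4^d ≡ 852 (mod 853), base 4 does not prove 853 composite.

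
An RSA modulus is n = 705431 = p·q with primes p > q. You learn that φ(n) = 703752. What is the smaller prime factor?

φ(n) = (p−1)(q−1) = n − (p+q) + 1, so p + q = 705431 − 703752 + 1 = 1680.
p and q are the roots of t² − 1680t + 705431 = 0.
Discriminant: 1680² − 4·705431 = 2822400 − 2821724 = 676; √676 = 26.
q = (1680 − 26)/2 = 827, p = (1680 + 26)/2 = 853.
Check: 827 · 853 = 705431.

827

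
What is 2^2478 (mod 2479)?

1935

2^1 ≡ 2 (mod 2479)
2^2 ≡ 2^2 = 4 ≡ 4 (mod 2479)
2^4 ≡ 4^2 = 16 ≡ 16 (mod 2479)
2^8 ≡ 16^2 = 256 ≡ 256 (mod 2479)
2^16 ≡ 256^2 = 65536 ≡ 1082 (mod 2479)
2^32 ≡ 1082^2 = 1170724 ≡ 636 (mod 2479)
2^64 ≡ 636^2 = 404496 ≡ 419 (mod 2479)
2^128 ≡ 419^2 = 175561 ≡ 2031 (mod 2479)
2^256 ≡ 2031^2 = 4124961 ≡ 2384 (mod 2479)
2^512 ≡ 2384^2 = 5683456 ≡ 1588 (mod 2479)
2^1024 ≡ 1588^2 = 2521744 ≡ 601 (mod 2479)
2^2048 ≡ 601^2 = 361201 ≡ 1746 (mod 2479)
2478 = 2048 + 256 + 128 + 32 + 8 + 4 + 2 in binary powers of 2.
So 2^2478 ≡ 1746 · 2384 · 2031 · 636 · 256 · 16 · 4 ≡ 1935 (mod 2479).
Since 1935 ≠ 1, base 2 is a Fermat witness: 2479 is composite.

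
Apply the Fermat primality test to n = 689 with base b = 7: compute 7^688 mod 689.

7^1 ≡ 7 (mod 689)
7^2 ≡ 7^2 = 49 ≡ 49 (mod 689)
7^4 ≡ 49^2 = 2401 ≡ 334 (mod 689)
7^8 ≡ 334^2 = 111556 ≡ 627 (mod 689)
7^16 ≡ 627^2 = 393129 ≡ 399 (mod 689)
7^32 ≡ 399^2 = 159201 ≡ 42 (mod 689)
7^64 ≡ 42^2 = 1764 ≡ 386 (mod 689)
7^128 ≡ 386^2 = 148996 ≡ 172 (mod 689)
7^256 ≡ 172^2 = 29584 ≡ 646 (mod 689)
7^512 ≡ 646^2 = 417316 ≡ 471 (mod 689)
688 = 512 + 128 + 32 + 16 in binary powers of 2.
So 7^688 ≡ 471 · 172 · 42 · 399 ≡ 386 (mod 689).
Since 386 ≠ 1, base 7 is a Fermat witness: 689 is composite.

386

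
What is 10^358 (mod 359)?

10^1 ≡ 10 (mod 359)
10^2 ≡ 10^2 = 100 ≡ 100 (mod 359)
10^4 ≡ 100^2 = 10000 ≡ 307 (mod 359)
10^8 ≡ 307^2 = 94249 ≡ 191 (mod 359)
10^16 ≡ 191^2 = 36481 ≡ 222 (mod 359)
10^32 ≡ 222^2 = 49284 ≡ 101 (mod 359)
10^64 ≡ 101^2 = 10201 ≡ 149 (mod 359)
10^128 ≡ 149^2 = 22201 ≡ 302 (mod 359)
10^256 ≡ 302^2 = 91204 ≡ 18 (mod 359)
358 = 256 + 64 + 32 + 4 + 2 in binary powers of 2.
So 10^358 ≡ 18 · 149 · 101 · 307 · 100 ≡ 1 (mod 359).
Since the result is 1, base 10 gives no evidence that 359 is composite.

1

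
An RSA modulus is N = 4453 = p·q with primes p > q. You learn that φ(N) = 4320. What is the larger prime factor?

φ(n) = (p−1)(q−1) = n − (p+q) + 1, so p + q = 4453 − 4320 + 1 = 134.
p and q are the roots of t² − 134t + 4453 = 0.
Discriminant: 134² − 4·4453 = 17956 − 17812 = 144; √144 = 12.
q = (134 − 12)/2 = 61, p = (134 + 12)/2 = 73.
Check: 61 · 73 = 4453.

73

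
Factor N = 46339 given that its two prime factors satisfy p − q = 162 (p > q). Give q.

149

Since p = q + 162, we have 46339 = q(q + 162), so q² + 162q − 46339 = 0.
Discriminant: 162² + 4·46339 = 26244 + 185356 = 211600; √211600 = 460.
q = (−162 + 460)/2 = 149, and p = q + 162 = 311.
Check: 149 · 311 = 46339.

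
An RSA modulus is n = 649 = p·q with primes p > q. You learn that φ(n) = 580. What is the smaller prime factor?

φ(n) = (p−1)(q−1) = n − (p+q) + 1, so p + q = 649 − 580 + 1 = 70.
p and q are the roots of t² − 70t + 649 = 0.
Discriminant: 70² − 4·649 = 4900 − 2596 = 2304; √2304 = 48.
q = (70 − 48)/2 = 11, p = (70 + 48)/2 = 59.
Check: 11 · 59 = 649.

11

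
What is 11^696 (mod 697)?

543

11^1 ≡ 11 (mod 697)
11^2 ≡ 11^2 = 121 ≡ 121 (mod 697)
11^4 ≡ 121^2 = 14641 ≡ 4 (mod 697)
11^8 ≡ 4^2 = 16 ≡ 16 (mod 697)
11^16 ≡ 16^2 = 256 ≡ 256 (mod 697)
11^32 ≡ 256^2 = 65536 ≡ 18 (mod 697)
11^64 ≡ 18^2 = 324 ≡ 324 (mod 697)
11^128 ≡ 324^2 = 104976 ≡ 426 (mod 697)
11^256 ≡ 426^2 = 181476 ≡ 256 (mod 697)
11^512 ≡ 256^2 = 65536 ≡ 18 (mod 697)
696 = 512 + 128 + 32 + 16 + 8 in binary powers of 2.
So 11^696 ≡ 18 · 426 · 18 · 256 · 16 ≡ 543 (mod 697).
Since 543 ≠ 1, base 11 is a Fermat witness: 697 is composite.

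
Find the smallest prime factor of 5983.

31

5983 is odd.
Digit sum 25, not divisible by 3.
Ends in 3: not divisible by 5.
7: 5983 = 7·854 + 5
11: 5983 = 11·543 + 10
13: 5983 = 13·460 + 3
17: 5983 = 17·351 + 16
19: 5983 = 19·314 + 17
23: 5983 = 23·260 + 3
29: 5983 = 29·206 + 9
31: 5983 = 31·193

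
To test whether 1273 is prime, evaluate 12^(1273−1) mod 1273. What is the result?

210

12^1 ≡ 12 (mod 1273)
12^2 ≡ 12^2 = 144 ≡ 144 (mod 1273)
12^4 ≡ 144^2 = 20736 ≡ 368 (mod 1273)
12^8 ≡ 368^2 = 135424 ≡ 486 (mod 1273)
12^16 ≡ 486^2 = 236196 ≡ 691 (mod 1273)
12^32 ≡ 691^2 = 477481 ≡ 106 (mod 1273)
12^64 ≡ 106^2 = 11236 ≡ 1052 (mod 1273)
12^128 ≡ 1052^2 = 1106704 ≡ 467 (mod 1273)
12^256 ≡ 467^2 = 218089 ≡ 406 (mod 1273)
12^512 ≡ 406^2 = 164836 ≡ 619 (mod 1273)
12^1024 ≡ 619^2 = 383161 ≡ 1261 (mod 1273)
1272 = 1024 + 128 + 64 + 32 + 16 + 8 in binary powers of 2.
So 12^1272 ≡ 1261 · 467 · 1052 · 106 · 691 · 486 ≡ 210 (mod 1273).
Since 210 ≠ 1, base 12 is a Fermat witness: 1273 is composite.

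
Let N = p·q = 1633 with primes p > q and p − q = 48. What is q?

Since p = q + 48, we have 1633 = q(q + 48), so q² + 48q − 1633 = 0.
Discriminant: 48² + 4·1633 = 2304 + 6532 = 8836; √8836 = 94.
q = (−48 + 94)/2 = 23, and p = q + 48 = 71.
Check: 23 · 71 = 1633.

23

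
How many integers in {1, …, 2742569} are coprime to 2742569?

Factor: 2742569 = 83 · 173 · 191.
φ(2742569) = (83−1) · (173−1) · (191−1) = 82 · 172 · 190 = 2679760.

2679760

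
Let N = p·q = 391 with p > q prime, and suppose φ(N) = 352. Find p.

φ(n) = (p−1)(q−1) = n − (p+q) + 1, so p + q = 391 − 352 + 1 = 40.
p and q are the roots of t² − 40t + 391 = 0.
Discriminant: 40² − 4·391 = 1600 − 1564 = 36; √36 = 6.
q = (40 − 6)/2 = 17, p = (40 + 6)/2 = 23.
Check: 17 · 23 = 391.

23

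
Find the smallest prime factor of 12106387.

59

12106387 is odd.
Digit sum 28, not divisible by 3.
Ends in 7: not divisible by 5.
7: 12106387 = 7·1729483 + 6
11: 12106387 = 11·1100580 + 7
13: 12106387 = 13·931260 + 7
17: 12106387 = 17·712140 + 7
19: 12106387 = 19·637178 + 5
23: 12106387 = 23·526364 + 15
29: 12106387 = 29·417461 + 18
31: 12106387 = 31·390528 + 19
37: 12106387 = 37·327199 + 24
41: 12106387 = 41·295277 + 30
43: 12106387 = 43·281543 + 38
47: 12106387 = 47·257582 + 33
53: 12106387 = 53·228422 + 21
59: 12106387 = 59·205193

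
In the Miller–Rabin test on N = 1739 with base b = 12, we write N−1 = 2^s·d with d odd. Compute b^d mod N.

1635

1739 − 1 = 1738 = 2^1 · 869, so d = 869.
12^1 ≡ 12 (mod 1739)
12^2 ≡ 12^2 = 144 ≡ 144 (mod 1739)
12^4 ≡ 144^2 = 20736 ≡ 1607 (mod 1739)
12^8 ≡ 1607^2 = 2582449 ≡ 34 (mod 1739)
12^16 ≡ 34^2 = 1156 ≡ 1156 (mod 1739)
12^32 ≡ 1156^2 = 1336336 ≡ 784 (mod 1739)
12^64 ≡ 784^2 = 614656 ≡ 789 (mod 1739)
12^128 ≡ 789^2 = 622521 ≡ 1698 (mod 1739)
12^256 ≡ 1698^2 = 2883204 ≡ 1681 (mod 1739)
12^512 ≡ 1681^2 = 2825761 ≡ 1625 (mod 1739)
869 = 512 + 256 + 64 + 32 + 4 + 1 in binary powers of 2.
So 12^869 ≡ 1625 · 1681 · 789 · 784 · 1607 · 12 ≡ 1635 (mod 1739).
Squaring chain: 1635; never reaches −1, so base 12 is a Miller–Rabin witness that 1739 is composite.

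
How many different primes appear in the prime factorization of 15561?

4

15561 = 3^2 · 1729
1729 = 7 · 247
247 = 13 · 19
15561 = 3^2 · 7 · 13 · 19, which has 4 distinct prime factors.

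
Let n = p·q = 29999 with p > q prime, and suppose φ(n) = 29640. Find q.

φ(n) = (p−1)(q−1) = n − (p+q) + 1, so p + q = 29999 − 29640 + 1 = 360.
p and q are the roots of t² − 360t + 29999 = 0.
Discriminant: 360² − 4·29999 = 129600 − 119996 = 9604; √9604 = 98.
q = (360 − 98)/2 = 131, p = (360 + 98)/2 = 229.
Check: 131 · 229 = 29999.

131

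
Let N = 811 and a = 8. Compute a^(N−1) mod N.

8^1 ≡ 8 (mod 811)
8^2 ≡ 8^2 = 64 ≡ 64 (mod 811)
8^4 ≡ 64^2 = 4096 ≡ 41 (mod 811)
8^8 ≡ 41^2 = 1681 ≡ 59 (mod 811)
8^16 ≡ 59^2 = 3481 ≡ 237 (mod 811)
8^32 ≡ 237^2 = 56169 ≡ 210 (mod 811)
8^64 ≡ 210^2 = 44100 ≡ 306 (mod 811)
8^128 ≡ 306^2 = 93636 ≡ 371 (mod 811)
8^256 ≡ 371^2 = 137641 ≡ 582 (mod 811)
8^512 ≡ 582^2 = 338724 ≡ 537 (mod 811)
810 = 512 + 256 + 32 + 8 + 2 in binary powers of 2.
So 8^810 ≡ 537 · 582 · 210 · 59 · 64 ≡ 1 (mod 811).
Since the result is 1, base 8 gives no evidence that 811 is composite.

1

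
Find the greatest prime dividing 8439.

97

8439 = 3 · 2813
2813 = 29 · 97
97 is prime.
So 8439 = 3 · 29 · 97; the largest prime factor is 97.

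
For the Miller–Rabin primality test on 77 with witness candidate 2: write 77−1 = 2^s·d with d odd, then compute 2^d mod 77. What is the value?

77 − 1 = 76 = 2^2 · 19, so d = 19.
2^1 ≡ 2 (mod 77)
2^2 ≡ 2^2 = 4 ≡ 4 (mod 77)
2^4 ≡ 4^2 = 16 ≡ 16 (mod 77)
2^8 ≡ 16^2 = 256 ≡ 25 (mod 77)
2^16 ≡ 25^2 = 625 ≡ 9 (mod 77)
19 = 16 + 2 + 1 in binary powers of 2.
So 2^19 ≡ 9 · 4 · 2 ≡ 72 (mod 77).
Squaring chain: 72 → 25; never reaches −1, so base 2 is a Miller–Rabin witness that 77 is composite.

72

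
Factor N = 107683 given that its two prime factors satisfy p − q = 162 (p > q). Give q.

Since p = q + 162, we have 107683 = q(q + 162), so q² + 162q − 107683 = 0.
Discriminant: 162² + 4·107683 = 26244 + 430732 = 456976; √456976 = 676.
q = (−162 + 676)/2 = 257, and p = q + 162 = 419.
Check: 257 · 419 = 107683.

257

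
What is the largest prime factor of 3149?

3149 = 47 · 67
67 is prime.
So 3149 = 47 · 67; the largest prime factor is 67.

67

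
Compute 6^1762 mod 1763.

6^1 ≡ 6 (mod 1763)
6^2 ≡ 6^2 = 36 ≡ 36 (mod 1763)
6^4 ≡ 36^2 = 1296 ≡ 1296 (mod 1763)
6^8 ≡ 1296^2 = 1679616 ≡ 1240 (mod 1763)
6^16 ≡ 1240^2 = 1537600 ≡ 264 (mod 1763)
6^32 ≡ 264^2 = 69696 ≡ 939 (mod 1763)
6^64 ≡ 939^2 = 881721 ≡ 221 (mod 1763)
6^128 ≡ 221^2 = 48841 ≡ 1240 (mod 1763)
6^256 ≡ 1240^2 = 1537600 ≡ 264 (mod 1763)
6^512 ≡ 264^2 = 69696 ≡ 939 (mod 1763)
6^1024 ≡ 939^2 = 881721 ≡ 221 (mod 1763)
1762 = 1024 + 512 + 128 + 64 + 32 + 2 in binary powers of 2.
So 6^1762 ≡ 221 · 939 · 1240 · 221 · 939 · 36 ≡ 651 (mod 1763).
Since 651 ≠ 1, base 6 is a Fermat witness: 1763 is composite.

651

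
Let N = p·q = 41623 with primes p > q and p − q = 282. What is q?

Since p = q + 282, we have 41623 = q(q + 282), so q² + 282q − 41623 = 0.
Discriminant: 282² + 4·41623 = 79524 + 166492 = 246016; √246016 = 496.
q = (−282 + 496)/2 = 107, and p = q + 282 = 389.
Check: 107 · 389 = 41623.

107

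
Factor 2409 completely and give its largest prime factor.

73

2409 = 3 · 803
803 = 11 · 73
73 is prime.
So 2409 = 3 · 11 · 73; the largest prime factor is 73.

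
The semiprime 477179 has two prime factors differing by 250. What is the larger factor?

Since p = q + 250, we have 477179 = q(q + 250), so q² + 250q − 477179 = 0.
Discriminant: 250² + 4·477179 = 62500 + 1908716 = 1971216; √1971216 = 1404.
q = (−250 + 1404)/2 = 577, and p = q + 250 = 827.
Check: 577 · 827 = 477179.

827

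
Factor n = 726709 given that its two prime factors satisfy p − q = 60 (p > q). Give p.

Since p = q + 60, we have 726709 = q(q + 60), so q² + 60q − 726709 = 0.
Discriminant: 60² + 4·726709 = 3600 + 2906836 = 2910436; √2910436 = 1706.
q = (−60 + 1706)/2 = 823, and p = q + 60 = 883.
Check: 823 · 883 = 726709.

883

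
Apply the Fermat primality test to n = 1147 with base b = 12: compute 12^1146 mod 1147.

12^1 ≡ 12 (mod 1147)
12^2 ≡ 12^2 = 144 ≡ 144 (mod 1147)
12^4 ≡ 144^2 = 20736 ≡ 90 (mod 1147)
12^8 ≡ 90^2 = 8100 ≡ 71 (mod 1147)
12^16 ≡ 71^2 = 5041 ≡ 453 (mod 1147)
12^32 ≡ 453^2 = 205209 ≡ 1043 (mod 1147)
12^64 ≡ 1043^2 = 1087849 ≡ 493 (mod 1147)
12^128 ≡ 493^2 = 243049 ≡ 1032 (mod 1147)
12^256 ≡ 1032^2 = 1065024 ≡ 608 (mod 1147)
12^512 ≡ 608^2 = 369664 ≡ 330 (mod 1147)
12^1024 ≡ 330^2 = 108900 ≡ 1082 (mod 1147)
1146 = 1024 + 64 + 32 + 16 + 8 + 2 in binary powers of 2.
So 12^1146 ≡ 1082 · 493 · 1043 · 453 · 71 · 144 ≡ 1025 (mod 1147).
Since 1025 ≠ 1, base 12 is a Fermat witness: 1147 is composite.

1025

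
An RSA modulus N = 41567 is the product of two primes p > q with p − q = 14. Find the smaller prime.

197

Since p = q + 14, we have 41567 = q(q + 14), so q² + 14q − 41567 = 0.
Discriminant: 14² + 4·41567 = 196 + 166268 = 166464; √166464 = 408.
q = (−14 + 408)/2 = 197, and p = q + 14 = 211.
Check: 197 · 211 = 41567.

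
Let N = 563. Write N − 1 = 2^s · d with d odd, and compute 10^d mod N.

563 − 1 = 562 = 2^1 · 281, so d = 281.
10^1 ≡ 10 (mod 563)
10^2 ≡ 10^2 = 100 ≡ 100 (mod 563)
10^4 ≡ 100^2 = 10000 ≡ 429 (mod 563)
10^8 ≡ 429^2 = 184041 ≡ 503 (mod 563)
10^16 ≡ 503^2 = 253009 ≡ 222 (mod 563)
10^32 ≡ 222^2 = 49284 ≡ 303 (mod 563)
10^64 ≡ 303^2 = 91809 ≡ 40 (mod 563)
10^128 ≡ 40^2 = 1600 ≡ 474 (mod 563)
10^256 ≡ 474^2 = 224676 ≡ 39 (mod 563)
281 = 256 + 16 + 8 + 1 in binary powers of 2.
So 10^281 ≡ 39 · 222 · 503 · 10 ≡ 1 (mod 563).
Since 10^d ≡ 1 (mod 563), base 10 does not prove 563 composite.

1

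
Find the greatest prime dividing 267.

267 = 3 · 89
89 is prime.
So 267 = 3 · 89; the largest prime factor is 89.

89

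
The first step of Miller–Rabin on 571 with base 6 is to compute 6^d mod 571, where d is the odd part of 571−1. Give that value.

571 − 1 = 570 = 2^1 · 285, so d = 285.
6^1 ≡ 6 (mod 571)
6^2 ≡ 6^2 = 36 ≡ 36 (mod 571)
6^4 ≡ 36^2 = 1296 ≡ 154 (mod 571)
6^8 ≡ 154^2 = 23716 ≡ 305 (mod 571)
6^16 ≡ 305^2 = 93025 ≡ 523 (mod 571)
6^32 ≡ 523^2 = 273529 ≡ 20 (mod 571)
6^64 ≡ 20^2 = 400 ≡ 400 (mod 571)
6^128 ≡ 400^2 = 160000 ≡ 120 (mod 571)
6^256 ≡ 120^2 = 14400 ≡ 125 (mod 571)
285 = 256 + 16 + 8 + 4 + 1 in binary powers of 2.
So 6^285 ≡ 125 · 523 · 305 · 154 · 6 ≡ 1 (mod 571).
Since 6^d ≡ 1 (mod 571), base 6 does not prove 571 composite.

1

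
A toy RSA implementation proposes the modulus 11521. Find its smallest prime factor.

41

11521 is odd.
Digit sum 10, not divisible by 3.
Ends in 1: not divisible by 5.
7: 11521 = 7·1645 + 6
11: 11521 = 11·1047 + 4
13: 11521 = 13·886 + 3
17: 11521 = 17·677 + 12
19: 11521 = 19·606 + 7
23: 11521 = 23·500 + 21
29: 11521 = 29·397 + 8
31: 11521 = 31·371 + 20
37: 11521 = 37·311 + 14
41: 11521 = 41·281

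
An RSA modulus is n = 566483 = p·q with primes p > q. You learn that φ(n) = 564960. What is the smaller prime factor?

643

φ(n) = (p−1)(q−1) = n − (p+q) + 1, so p + q = 566483 − 564960 + 1 = 1524.
p and q are the roots of t² − 1524t + 566483 = 0.
Discriminant: 1524² − 4·566483 = 2322576 − 2265932 = 56644; √56644 = 238.
q = (1524 − 238)/2 = 643, p = (1524 + 238)/2 = 881.
Check: 643 · 881 = 566483.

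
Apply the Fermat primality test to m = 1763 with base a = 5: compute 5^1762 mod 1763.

1665

5^1 ≡ 5 (mod 1763)
5^2 ≡ 5^2 = 25 ≡ 25 (mod 1763)
5^4 ≡ 25^2 = 625 ≡ 625 (mod 1763)
5^8 ≡ 625^2 = 390625 ≡ 1002 (mod 1763)
5^16 ≡ 1002^2 = 1004004 ≡ 857 (mod 1763)
5^32 ≡ 857^2 = 734449 ≡ 1041 (mod 1763)
5^64 ≡ 1041^2 = 1083681 ≡ 1199 (mod 1763)
5^128 ≡ 1199^2 = 1437601 ≡ 756 (mod 1763)
5^256 ≡ 756^2 = 571536 ≡ 324 (mod 1763)
5^512 ≡ 324^2 = 104976 ≡ 959 (mod 1763)
5^1024 ≡ 959^2 = 919681 ≡ 1158 (mod 1763)
1762 = 1024 + 512 + 128 + 64 + 32 + 2 in binary powers of 2.
So 5^1762 ≡ 1158 · 959 · 756 · 1199 · 1041 · 25 ≡ 1665 (mod 1763).
Since 1665 ≠ 1, base 5 is a Fermat witness: 1763 is composite.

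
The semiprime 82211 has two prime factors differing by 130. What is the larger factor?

Since p = q + 130, we have 82211 = q(q + 130), so q² + 130q − 82211 = 0.
Discriminant: 130² + 4·82211 = 16900 + 328844 = 345744; √345744 = 588.
q = (−130 + 588)/2 = 229, and p = q + 130 = 359.
Check: 229 · 359 = 82211.

359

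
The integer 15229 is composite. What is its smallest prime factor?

15229 is odd.
Digit sum 19, not divisible by 3.
Ends in 9: not divisible by 5.
7: 15229 = 7·2175 + 4
11: 15229 = 11·1384 + 5
13: 15229 = 13·1171 + 6
17: 15229 = 17·895 + 14
19: 15229 = 19·801 + 10
23: 15229 = 23·662 + 3
29: 15229 = 29·525 + 4
31: 15229 = 31·491 + 8
37: 15229 = 37·411 + 22
41: 15229 = 41·371 + 18
43: 15229 = 43·354 + 7
47: 15229 = 47·324 + 1
53: 15229 = 53·287 + 18
59: 15229 = 59·258 + 7
61: 15229 = 61·249 + 40
67: 15229 = 67·227 + 20
71: 15229 = 71·214 + 35
73: 15229 = 73·208 + 45
79: 15229 = 79·192 + 61
83: 15229 = 83·183 + 40
89: 15229 = 89·171 + 10
97: 15229 = 97·157

97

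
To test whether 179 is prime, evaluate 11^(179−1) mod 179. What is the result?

1

11^1 ≡ 11 (mod 179)
11^2 ≡ 11^2 = 121 ≡ 121 (mod 179)
11^4 ≡ 121^2 = 14641 ≡ 142 (mod 179)
11^8 ≡ 142^2 = 20164 ≡ 116 (mod 179)
11^16 ≡ 116^2 = 13456 ≡ 31 (mod 179)
11^32 ≡ 31^2 = 961 ≡ 66 (mod 179)
11^64 ≡ 66^2 = 4356 ≡ 60 (mod 179)
11^128 ≡ 60^2 = 3600 ≡ 20 (mod 179)
178 = 128 + 32 + 16 + 2 in binary powers of 2.
So 11^178 ≡ 20 · 66 · 31 · 121 ≡ 1 (mod 179).
Since the result is 1, base 11 gives no evidence that 179 is composite.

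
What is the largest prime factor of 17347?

17347 = 11 · 1577
1577 = 19 · 83
83 is prime.
So 17347 = 11 · 19 · 83; the largest prime factor is 83.

83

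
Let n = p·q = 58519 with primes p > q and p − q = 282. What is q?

Since p = q + 282, we have 58519 = q(q + 282), so q² + 282q − 58519 = 0.
Discriminant: 282² + 4·58519 = 79524 + 234076 = 313600; √313600 = 560.
q = (−282 + 560)/2 = 139, and p = q + 282 = 421.
Check: 139 · 421 = 58519.

139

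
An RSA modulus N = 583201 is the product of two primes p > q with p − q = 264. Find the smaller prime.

643

Since p = q + 264, we have 583201 = q(q + 264), so q² + 264q − 583201 = 0.
Discriminant: 264² + 4·583201 = 69696 + 2332804 = 2402500; √2402500 = 1550.
q = (−264 + 1550)/2 = 643, and p = q + 264 = 907.
Check: 643 · 907 = 583201.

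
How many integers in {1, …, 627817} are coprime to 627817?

588240

Factor: 627817 = 19 · 173 · 191.
φ(627817) = (19−1) · (173−1) · (191−1) = 18 · 172 · 190 = 588240.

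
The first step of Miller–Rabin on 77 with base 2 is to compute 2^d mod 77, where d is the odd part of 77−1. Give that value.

77 − 1 = 76 = 2^2 · 19, so d = 19.
2^1 ≡ 2 (mod 77)
2^2 ≡ 2^2 = 4 ≡ 4 (mod 77)
2^4 ≡ 4^2 = 16 ≡ 16 (mod 77)
2^8 ≡ 16^2 = 256 ≡ 25 (mod 77)
2^16 ≡ 25^2 = 625 ≡ 9 (mod 77)
19 = 16 + 2 + 1 in binary powers of 2.
So 2^19 ≡ 9 · 4 · 2 ≡ 72 (mod 77).
Squaring chain: 72 → 25; never reaches −1, so base 2 is a Miller–Rabin witness that 77 is composite.

72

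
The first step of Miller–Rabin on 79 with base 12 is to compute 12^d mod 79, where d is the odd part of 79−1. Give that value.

78

79 − 1 = 78 = 2^1 · 39, so d = 39.
12^1 ≡ 12 (mod 79)
12^2 ≡ 12^2 = 144 ≡ 65 (mod 79)
12^4 ≡ 65^2 = 4225 ≡ 38 (mod 79)
12^8 ≡ 38^2 = 1444 ≡ 22 (mod 79)
12^16 ≡ 22^2 = 484 ≡ 10 (mod 79)
12^32 ≡ 10^2 = 100 ≡ 21 (mod 79)
39 = 32 + 4 + 2 + 1 in binary powers of 2.
So 12^39 ≡ 21 · 38 · 65 · 12 ≡ 78 (mod 79).
Since 12^d ≡ 78 (mod 79), base 12 does not prove 79 composite.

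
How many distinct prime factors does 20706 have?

20706 = 2 · 10353
10353 = 3 · 3451
3451 = 7 · 493
493 = 17 · 29
20706 = 2 · 3 · 7 · 17 · 29, which has 5 distinct prime factors.

5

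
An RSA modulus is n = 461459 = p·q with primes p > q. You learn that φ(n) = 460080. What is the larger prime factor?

811

φ(n) = (p−1)(q−1) = n − (p+q) + 1, so p + q = 461459 − 460080 + 1 = 1380.
p and q are the roots of t² − 1380t + 461459 = 0.
Discriminant: 1380² − 4·461459 = 1904400 − 1845836 = 58564; √58564 = 242.
q = (1380 − 242)/2 = 569, p = (1380 + 242)/2 = 811.
Check: 569 · 811 = 461459.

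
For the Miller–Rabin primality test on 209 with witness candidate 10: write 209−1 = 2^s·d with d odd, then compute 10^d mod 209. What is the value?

32

209 − 1 = 208 = 2^4 · 13, so d = 13.
10^1 ≡ 10 (mod 209)
10^2 ≡ 10^2 = 100 ≡ 100 (mod 209)
10^4 ≡ 100^2 = 10000 ≡ 177 (mod 209)
10^8 ≡ 177^2 = 31329 ≡ 188 (mod 209)
13 = 8 + 4 + 1 in binary powers of 2.
So 10^13 ≡ 188 · 177 · 10 ≡ 32 (mod 209).
Squaring chain: 32 → 188 → 23 → 111; never reaches −1, so base 10 is a Miller–Rabin witness that 209 is composite.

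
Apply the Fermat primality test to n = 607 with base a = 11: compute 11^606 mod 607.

1

11^1 ≡ 11 (mod 607)
11^2 ≡ 11^2 = 121 ≡ 121 (mod 607)
11^4 ≡ 121^2 = 14641 ≡ 73 (mod 607)
11^8 ≡ 73^2 = 5329 ≡ 473 (mod 607)
11^16 ≡ 473^2 = 223729 ≡ 353 (mod 607)
11^32 ≡ 353^2 = 124609 ≡ 174 (mod 607)
11^64 ≡ 174^2 = 30276 ≡ 533 (mod 607)
11^128 ≡ 533^2 = 284089 ≡ 13 (mod 607)
11^256 ≡ 13^2 = 169 ≡ 169 (mod 607)
11^512 ≡ 169^2 = 28561 ≡ 32 (mod 607)
606 = 512 + 64 + 16 + 8 + 4 + 2 in binary powers of 2.
So 11^606 ≡ 32 · 533 · 353 · 473 · 73 · 121 ≡ 1 (mod 607).
Since the result is 1, base 11 gives no evidence that 607 is composite.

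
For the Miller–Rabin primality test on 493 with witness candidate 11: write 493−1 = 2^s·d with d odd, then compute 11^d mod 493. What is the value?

97

493 − 1 = 492 = 2^2 · 123, so d = 123.
11^1 ≡ 11 (mod 493)
11^2 ≡ 11^2 = 121 ≡ 121 (mod 493)
11^4 ≡ 121^2 = 14641 ≡ 344 (mod 493)
11^8 ≡ 344^2 = 118336 ≡ 16 (mod 493)
11^16 ≡ 16^2 = 256 ≡ 256 (mod 493)
11^32 ≡ 256^2 = 65536 ≡ 460 (mod 493)
11^64 ≡ 460^2 = 211600 ≡ 103 (mod 493)
123 = 64 + 32 + 16 + 8 + 2 + 1 in binary powers of 2.
So 11^123 ≡ 103 · 460 · 256 · 16 · 121 · 11 ≡ 97 (mod 493).
Squaring chain: 97 → 42; never reaches −1, so base 11 is a Miller–Rabin witness that 493 is composite.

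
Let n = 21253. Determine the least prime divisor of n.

21253 is odd.
Digit sum 13, not divisible by 3.
Ends in 3: not divisible by 5.
7: 21253 = 7·3036 + 1
11: 21253 = 11·1932 + 1
13: 21253 = 13·1634 + 11
17: 21253 = 17·1250 + 3
19: 21253 = 19·1118 + 11
23: 21253 = 23·924 + 1
29: 21253 = 29·732 + 25
31: 21253 = 31·685 + 18
37: 21253 = 37·574 + 15
41: 21253 = 41·518 + 15
43: 21253 = 43·494 + 11
47: 21253 = 47·452 + 9
53: 21253 = 53·401

53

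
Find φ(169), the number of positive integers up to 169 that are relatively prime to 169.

156

Factor: 169 = 13^2.
φ(169) = 13^1·(13−1) = 156.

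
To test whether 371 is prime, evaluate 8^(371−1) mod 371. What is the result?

8^1 ≡ 8 (mod 371)
8^2 ≡ 8^2 = 64 ≡ 64 (mod 371)
8^4 ≡ 64^2 = 4096 ≡ 15 (mod 371)
8^8 ≡ 15^2 = 225 ≡ 225 (mod 371)
8^16 ≡ 225^2 = 50625 ≡ 169 (mod 371)
8^32 ≡ 169^2 = 28561 ≡ 365 (mod 371)
8^64 ≡ 365^2 = 133225 ≡ 36 (mod 371)
8^128 ≡ 36^2 = 1296 ≡ 183 (mod 371)
8^256 ≡ 183^2 = 33489 ≡ 99 (mod 371)
370 = 256 + 64 + 32 + 16 + 2 in binary powers of 2.
So 8^370 ≡ 99 · 36 · 365 · 169 · 64 ≡ 218 (mod 371).
Since 218 ≠ 1, base 8 is a Fermat witness: 371 is composite.

218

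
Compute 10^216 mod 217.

10^1 ≡ 10 (mod 217)
10^2 ≡ 10^2 = 100 ≡ 100 (mod 217)
10^4 ≡ 100^2 = 10000 ≡ 18 (mod 217)
10^8 ≡ 18^2 = 324 ≡ 107 (mod 217)
10^16 ≡ 107^2 = 11449 ≡ 165 (mod 217)
10^32 ≡ 165^2 = 27225 ≡ 100 (mod 217)
10^64 ≡ 100^2 = 10000 ≡ 18 (mod 217)
10^128 ≡ 18^2 = 324 ≡ 107 (mod 217)
216 = 128 + 64 + 16 + 8 in binary powers of 2.
So 10^216 ≡ 107 · 18 · 165 · 107 ≡ 64 (mod 217).
Since 64 ≠ 1, base 10 is a Fermat witness: 217 is composite.

64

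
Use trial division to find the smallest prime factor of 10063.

10063 is odd.
Digit sum 10, not divisible by 3.
Ends in 3: not divisible by 5.
7: 10063 = 7·1437 + 4
11: 10063 = 11·914 + 9
13: 10063 = 13·774 + 1
17: 10063 = 17·591 + 16
19: 10063 = 19·529 + 12
23: 10063 = 23·437 + 12
29: 10063 = 29·347

29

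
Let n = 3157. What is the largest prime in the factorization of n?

3157 = 7 · 451
451 = 11 · 41
41 is prime.
So 3157 = 7 · 11 · 41; the largest prime factor is 41.

41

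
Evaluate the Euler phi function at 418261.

Factor: 418261 = 43 · 71 · 137.
φ(418261) = (43−1) · (71−1) · (137−1) = 42 · 70 · 136 = 399840.

399840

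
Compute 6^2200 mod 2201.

6^1 ≡ 6 (mod 2201)
6^2 ≡ 6^2 = 36 ≡ 36 (mod 2201)
6^4 ≡ 36^2 = 1296 ≡ 1296 (mod 2201)
6^8 ≡ 1296^2 = 1679616 ≡ 253 (mod 2201)
6^16 ≡ 253^2 = 64009 ≡ 180 (mod 2201)
6^32 ≡ 180^2 = 32400 ≡ 1586 (mod 2201)
6^64 ≡ 1586^2 = 2515396 ≡ 1854 (mod 2201)
6^128 ≡ 1854^2 = 3437316 ≡ 1555 (mod 2201)
6^256 ≡ 1555^2 = 2418025 ≡ 1327 (mod 2201)
6^512 ≡ 1327^2 = 1760929 ≡ 129 (mod 2201)
6^1024 ≡ 129^2 = 16641 ≡ 1234 (mod 2201)
6^2048 ≡ 1234^2 = 1522756 ≡ 1865 (mod 2201)
2200 = 2048 + 128 + 16 + 8 in binary powers of 2.
So 6^2200 ≡ 1865 · 1555 · 180 · 253 ≡ 1823 (mod 2201).
Since 1823 ≠ 1, base 6 is a Fermat witness: 2201 is composite.

1823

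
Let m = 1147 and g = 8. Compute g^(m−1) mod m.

628

8^1 ≡ 8 (mod 1147)
8^2 ≡ 8^2 = 64 ≡ 64 (mod 1147)
8^4 ≡ 64^2 = 4096 ≡ 655 (mod 1147)
8^8 ≡ 655^2 = 429025 ≡ 47 (mod 1147)
8^16 ≡ 47^2 = 2209 ≡ 1062 (mod 1147)
8^32 ≡ 1062^2 = 1127844 ≡ 343 (mod 1147)
8^64 ≡ 343^2 = 117649 ≡ 655 (mod 1147)
8^128 ≡ 655^2 = 429025 ≡ 47 (mod 1147)
8^256 ≡ 47^2 = 2209 ≡ 1062 (mod 1147)
8^512 ≡ 1062^2 = 1127844 ≡ 343 (mod 1147)
8^1024 ≡ 343^2 = 117649 ≡ 655 (mod 1147)
1146 = 1024 + 64 + 32 + 16 + 8 + 2 in binary powers of 2.
So 8^1146 ≡ 655 · 655 · 343 · 1062 · 47 · 64 ≡ 628 (mod 1147).
Since 628 ≠ 1, base 8 is a Fermat witness: 1147 is composite.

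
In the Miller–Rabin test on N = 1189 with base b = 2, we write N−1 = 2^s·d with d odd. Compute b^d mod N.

282

1189 − 1 = 1188 = 2^2 · 297, so d = 297.
2^1 ≡ 2 (mod 1189)
2^2 ≡ 2^2 = 4 ≡ 4 (mod 1189)
2^4 ≡ 4^2 = 16 ≡ 16 (mod 1189)
2^8 ≡ 16^2 = 256 ≡ 256 (mod 1189)
2^16 ≡ 256^2 = 65536 ≡ 141 (mod 1189)
2^32 ≡ 141^2 = 19881 ≡ 857 (mod 1189)
2^64 ≡ 857^2 = 734449 ≡ 836 (mod 1189)
2^128 ≡ 836^2 = 698896 ≡ 953 (mod 1189)
2^256 ≡ 953^2 = 908209 ≡ 1002 (mod 1189)
297 = 256 + 32 + 8 + 1 in binary powers of 2.
So 2^297 ≡ 1002 · 857 · 256 · 2 ≡ 282 (mod 1189).
Squaring chain: 282 → 1050; never reaches −1, so base 2 is a Miller–Rabin witness that 1189 is composite.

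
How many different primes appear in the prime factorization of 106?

2

106 = 2 · 53
106 = 2 · 53, which has 2 distinct prime factors.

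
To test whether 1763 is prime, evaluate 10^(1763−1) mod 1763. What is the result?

1330

10^1 ≡ 10 (mod 1763)
10^2 ≡ 10^2 = 100 ≡ 100 (mod 1763)
10^4 ≡ 100^2 = 10000 ≡ 1185 (mod 1763)
10^8 ≡ 1185^2 = 1404225 ≡ 877 (mod 1763)
10^16 ≡ 877^2 = 769129 ≡ 461 (mod 1763)
10^32 ≡ 461^2 = 212521 ≡ 961 (mod 1763)
10^64 ≡ 961^2 = 923521 ≡ 1472 (mod 1763)
10^128 ≡ 1472^2 = 2166784 ≡ 57 (mod 1763)
10^256 ≡ 57^2 = 3249 ≡ 1486 (mod 1763)
10^512 ≡ 1486^2 = 2208196 ≡ 920 (mod 1763)
10^1024 ≡ 920^2 = 846400 ≡ 160 (mod 1763)
1762 = 1024 + 512 + 128 + 64 + 32 + 2 in binary powers of 2.
So 10^1762 ≡ 160 · 920 · 57 · 1472 · 961 · 100 ≡ 1330 (mod 1763).
Since 1330 ≠ 1, base 10 is a Fermat witness: 1763 is composite.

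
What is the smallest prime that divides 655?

5

655 is odd.
Digit sum 16, not divisible by 3.
Ends in 5: divisible by 5.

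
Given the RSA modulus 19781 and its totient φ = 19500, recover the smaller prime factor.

131

φ(n) = (p−1)(q−1) = n − (p+q) + 1, so p + q = 19781 − 19500 + 1 = 282.
p and q are the roots of t² − 282t + 19781 = 0.
Discriminant: 282² − 4·19781 = 79524 − 79124 = 400; √400 = 20.
q = (282 − 20)/2 = 131, p = (282 + 20)/2 = 151.
Check: 131 · 151 = 19781.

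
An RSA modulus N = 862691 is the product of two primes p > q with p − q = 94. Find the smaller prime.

Since p = q + 94, we have 862691 = q(q + 94), so q² + 94q − 862691 = 0.
Discriminant: 94² + 4·862691 = 8836 + 3450764 = 3459600; √3459600 = 1860.
q = (−94 + 1860)/2 = 883, and p = q + 94 = 977.
Check: 883 · 977 = 862691.

883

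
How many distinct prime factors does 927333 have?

5

927333 = 3^2 · 103037
103037 = 11 · 9367
9367 = 17 · 551
551 = 19 · 29
927333 = 3^2 · 11 · 17 · 19 · 29, which has 5 distinct prime factors.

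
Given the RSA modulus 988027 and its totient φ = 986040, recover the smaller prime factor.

991

φ(n) = (p−1)(q−1) = n − (p+q) + 1, so p + q = 988027 − 986040 + 1 = 1988.
p and q are the roots of t² − 1988t + 988027 = 0.
Discriminant: 1988² − 4·988027 = 3952144 − 3952108 = 36; √36 = 6.
q = (1988 − 6)/2 = 991, p = (1988 + 6)/2 = 997.
Check: 991 · 997 = 988027.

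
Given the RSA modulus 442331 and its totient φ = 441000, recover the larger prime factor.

701

φ(n) = (p−1)(q−1) = n − (p+q) + 1, so p + q = 442331 − 441000 + 1 = 1332.
p and q are the roots of t² − 1332t + 442331 = 0.
Discriminant: 1332² − 4·442331 = 1774224 − 1769324 = 4900; √4900 = 70.
q = (1332 − 70)/2 = 631, p = (1332 + 70)/2 = 701.
Check: 631 · 701 = 442331.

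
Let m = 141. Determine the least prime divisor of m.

3

141 is odd.
Digit sum 6, divisible by 3.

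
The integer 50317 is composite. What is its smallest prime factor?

50317 is odd.
Digit sum 16, not divisible by 3.
Ends in 7: not divisible by 5.
7: 50317 = 7·7188 + 1
11: 50317 = 11·4574 + 3
13: 50317 = 13·3870 + 7
17: 50317 = 17·2959 + 14
19: 50317 = 19·2648 + 5
23: 50317 = 23·2187 + 16
29: 50317 = 29·1735 + 2
31: 50317 = 31·1623 + 4
37: 50317 = 37·1359 + 34
41: 50317 = 41·1227 + 10
43: 50317 = 43·1170 + 7
47: 50317 = 47·1070 + 27
53: 50317 = 53·949 + 20
59: 50317 = 59·852 + 49
61: 50317 = 61·824 + 53
67: 50317 = 67·751

67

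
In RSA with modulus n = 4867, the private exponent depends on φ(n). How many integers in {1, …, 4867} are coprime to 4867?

4680

Factor: 4867 = 31 · 157.
φ(4867) = (31−1) · (157−1) = 30 · 156 = 4680.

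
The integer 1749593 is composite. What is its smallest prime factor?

1749593 is odd.
Digit sum 38, not divisible by 3.
Ends in 3: not divisible by 5.
7: 1749593 = 7·249941 + 6
11: 1749593 = 11·159053 + 10
13: 1749593 = 13·134584 + 1
17: 1749593 = 17·102917 + 4
19: 1749593 = 19·92083 + 16
23: 1749593 = 23·76069 + 6
29: 1749593 = 29·60330 + 23
31: 1749593 = 31·56438 + 15
37: 1749593 = 37·47286 + 11
41: 1749593 = 41·42673

41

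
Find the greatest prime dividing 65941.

61

65941 = 23 · 2867
2867 = 47 · 61
61 is prime.
So 65941 = 23 · 47 · 61; the largest prime factor is 61.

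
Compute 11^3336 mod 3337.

1352

11^1 ≡ 11 (mod 3337)
11^2 ≡ 11^2 = 121 ≡ 121 (mod 3337)
11^4 ≡ 121^2 = 14641 ≡ 1293 (mod 3337)
11^8 ≡ 1293^2 = 1671849 ≡ 12 (mod 3337)
11^16 ≡ 12^2 = 144 ≡ 144 (mod 3337)
11^32 ≡ 144^2 = 20736 ≡ 714 (mod 3337)
11^64 ≡ 714^2 = 509796 ≡ 2572 (mod 3337)
11^128 ≡ 2572^2 = 6615184 ≡ 1250 (mod 3337)
11^256 ≡ 1250^2 = 1562500 ≡ 784 (mod 3337)
11^512 ≡ 784^2 = 614656 ≡ 648 (mod 3337)
11^1024 ≡ 648^2 = 419904 ≡ 2779 (mod 3337)
11^2048 ≡ 2779^2 = 7722841 ≡ 1023 (mod 3337)
3336 = 2048 + 1024 + 256 + 8 in binary powers of 2.
So 11^3336 ≡ 1023 · 2779 · 784 · 12 ≡ 1352 (mod 3337).
Since 1352 ≠ 1, base 11 is a Fermat witness: 3337 is composite.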